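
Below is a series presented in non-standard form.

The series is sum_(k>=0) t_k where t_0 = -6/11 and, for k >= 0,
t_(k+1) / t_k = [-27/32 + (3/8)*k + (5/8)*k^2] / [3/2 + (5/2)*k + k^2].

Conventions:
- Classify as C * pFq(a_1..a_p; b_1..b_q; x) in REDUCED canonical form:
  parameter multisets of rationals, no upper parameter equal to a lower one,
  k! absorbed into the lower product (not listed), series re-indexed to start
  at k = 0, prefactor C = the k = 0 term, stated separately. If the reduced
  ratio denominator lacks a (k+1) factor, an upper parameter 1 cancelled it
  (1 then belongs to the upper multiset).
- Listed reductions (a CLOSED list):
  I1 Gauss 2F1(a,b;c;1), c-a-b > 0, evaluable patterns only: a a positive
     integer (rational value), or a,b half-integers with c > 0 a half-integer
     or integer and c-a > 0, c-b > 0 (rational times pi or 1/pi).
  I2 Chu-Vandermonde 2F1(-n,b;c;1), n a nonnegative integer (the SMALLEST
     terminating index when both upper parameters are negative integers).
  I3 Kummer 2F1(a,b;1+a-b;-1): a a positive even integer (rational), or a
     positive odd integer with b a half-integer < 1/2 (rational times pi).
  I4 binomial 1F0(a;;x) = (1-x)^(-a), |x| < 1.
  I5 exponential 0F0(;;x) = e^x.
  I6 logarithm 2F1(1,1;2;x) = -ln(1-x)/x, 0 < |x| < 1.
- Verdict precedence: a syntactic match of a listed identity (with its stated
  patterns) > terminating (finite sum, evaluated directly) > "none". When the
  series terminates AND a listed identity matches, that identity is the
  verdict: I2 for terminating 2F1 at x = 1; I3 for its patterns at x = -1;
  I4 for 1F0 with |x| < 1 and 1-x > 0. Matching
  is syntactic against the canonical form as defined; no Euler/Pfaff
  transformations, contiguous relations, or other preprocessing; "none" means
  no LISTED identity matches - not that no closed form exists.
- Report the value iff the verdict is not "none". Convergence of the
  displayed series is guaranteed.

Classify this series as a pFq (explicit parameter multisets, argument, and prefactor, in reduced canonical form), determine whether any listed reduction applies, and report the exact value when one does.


x = 5/8 here; the reduced form reads 1F0, upper {-9/10}, lower {-}, C = -6/11. Verdict at x = 5/8: binomial (I4) matches (the 1F0 binomial series: exponent 9/10, x = 5/8). Sum: (-6/11) * (3/8)^(9/10).

Key observation: t_0 being -6/11, the expanded ratio factors over Q; prefactor -6/11, roots give parameters.
Step ratio: r(k) = (5/8) * (k-9/10) / [(k+1)] ; factor over Q: parameters, x = (5/8), and C = -6/11.


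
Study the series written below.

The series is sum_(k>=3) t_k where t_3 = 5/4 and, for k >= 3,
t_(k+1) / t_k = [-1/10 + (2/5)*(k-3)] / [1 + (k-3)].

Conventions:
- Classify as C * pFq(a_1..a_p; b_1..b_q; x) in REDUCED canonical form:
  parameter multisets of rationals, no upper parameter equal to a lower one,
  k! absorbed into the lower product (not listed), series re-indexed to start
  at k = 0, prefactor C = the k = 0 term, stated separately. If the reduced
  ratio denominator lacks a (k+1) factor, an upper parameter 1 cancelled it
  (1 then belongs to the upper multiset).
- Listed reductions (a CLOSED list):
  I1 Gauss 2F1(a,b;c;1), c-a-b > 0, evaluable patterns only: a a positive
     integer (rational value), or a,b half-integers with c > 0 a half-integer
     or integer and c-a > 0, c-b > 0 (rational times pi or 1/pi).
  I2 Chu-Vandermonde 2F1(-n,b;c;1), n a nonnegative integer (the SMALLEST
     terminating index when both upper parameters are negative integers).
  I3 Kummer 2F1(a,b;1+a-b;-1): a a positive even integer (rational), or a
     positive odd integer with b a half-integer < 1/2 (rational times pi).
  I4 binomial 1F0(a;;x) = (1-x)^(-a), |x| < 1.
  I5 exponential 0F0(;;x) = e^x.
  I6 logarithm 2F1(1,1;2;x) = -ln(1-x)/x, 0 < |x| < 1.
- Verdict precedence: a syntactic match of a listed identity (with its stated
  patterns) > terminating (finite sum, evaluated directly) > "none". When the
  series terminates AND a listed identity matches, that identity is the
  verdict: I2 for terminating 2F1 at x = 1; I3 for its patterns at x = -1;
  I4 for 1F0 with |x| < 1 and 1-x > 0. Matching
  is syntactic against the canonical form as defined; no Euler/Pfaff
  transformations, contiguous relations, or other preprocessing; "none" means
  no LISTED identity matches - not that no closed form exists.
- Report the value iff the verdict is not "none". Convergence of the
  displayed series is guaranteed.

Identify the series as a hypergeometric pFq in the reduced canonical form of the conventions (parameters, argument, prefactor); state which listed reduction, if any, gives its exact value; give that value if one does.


Key step: t_0 being 5/4, factor the ratio over Q (prefactor 5/4): negated roots = parameters.
Step ratio: r(k) = (2/5) * (k-1/4) / [(k+1)] - poly over poly, x = (2/5) from leading terms; C = 5/4 at k = 0.

x = 2/5 here; the reduced form reads 1F0, upper {-1/4}, lower {-}, C = 5/4. Verdict: this is the binomial series (I4) (the 1F0 binomial series: exponent 1/4, x = 2/5). Hence: (5/4) * (3/5)^(1/4).


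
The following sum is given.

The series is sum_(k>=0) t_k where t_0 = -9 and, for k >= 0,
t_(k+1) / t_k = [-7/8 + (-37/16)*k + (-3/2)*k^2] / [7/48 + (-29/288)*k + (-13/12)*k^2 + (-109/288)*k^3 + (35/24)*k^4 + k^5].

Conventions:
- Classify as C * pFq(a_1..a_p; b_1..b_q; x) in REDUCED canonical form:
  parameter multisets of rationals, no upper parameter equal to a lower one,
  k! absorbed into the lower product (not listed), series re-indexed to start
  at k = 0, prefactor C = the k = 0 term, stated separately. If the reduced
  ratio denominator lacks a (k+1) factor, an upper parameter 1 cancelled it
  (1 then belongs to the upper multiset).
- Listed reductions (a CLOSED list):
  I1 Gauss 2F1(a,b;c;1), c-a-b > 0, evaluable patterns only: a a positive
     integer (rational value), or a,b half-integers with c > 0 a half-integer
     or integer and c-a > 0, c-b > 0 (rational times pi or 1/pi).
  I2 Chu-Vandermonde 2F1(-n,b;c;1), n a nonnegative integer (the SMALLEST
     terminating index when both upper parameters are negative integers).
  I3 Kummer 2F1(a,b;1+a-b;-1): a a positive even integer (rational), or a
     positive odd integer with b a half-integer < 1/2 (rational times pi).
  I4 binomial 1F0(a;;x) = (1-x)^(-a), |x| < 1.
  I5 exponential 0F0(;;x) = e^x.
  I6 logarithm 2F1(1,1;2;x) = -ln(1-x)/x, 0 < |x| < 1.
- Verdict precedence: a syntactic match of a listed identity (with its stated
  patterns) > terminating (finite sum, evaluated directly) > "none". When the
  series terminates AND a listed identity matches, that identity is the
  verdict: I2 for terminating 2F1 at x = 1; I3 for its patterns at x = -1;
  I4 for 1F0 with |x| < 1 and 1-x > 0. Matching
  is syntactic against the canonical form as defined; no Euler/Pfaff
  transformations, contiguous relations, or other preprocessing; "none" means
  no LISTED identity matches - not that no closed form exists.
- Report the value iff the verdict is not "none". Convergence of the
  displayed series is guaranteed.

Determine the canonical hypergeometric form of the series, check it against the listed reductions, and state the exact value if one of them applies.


Key observation: t_0 = -9 here, and cancel k + 2/3 from the displayed ratio first; then C = -9, x = -3/2.
Ratio: r(k) = (-3/2) * 1 / [(k-3/4) (k-1/3) (k+1)] - poly over poly, x = (-3/2) from leading terms; C = -9 at k = 0.

Prefactor -9, argument -3/2: 0F2 with upper {-} over lower {-3/4, -1/3}. Verdict: no listed reduction: x = -3/2 and upper {-} fail every I1-I6 pattern.


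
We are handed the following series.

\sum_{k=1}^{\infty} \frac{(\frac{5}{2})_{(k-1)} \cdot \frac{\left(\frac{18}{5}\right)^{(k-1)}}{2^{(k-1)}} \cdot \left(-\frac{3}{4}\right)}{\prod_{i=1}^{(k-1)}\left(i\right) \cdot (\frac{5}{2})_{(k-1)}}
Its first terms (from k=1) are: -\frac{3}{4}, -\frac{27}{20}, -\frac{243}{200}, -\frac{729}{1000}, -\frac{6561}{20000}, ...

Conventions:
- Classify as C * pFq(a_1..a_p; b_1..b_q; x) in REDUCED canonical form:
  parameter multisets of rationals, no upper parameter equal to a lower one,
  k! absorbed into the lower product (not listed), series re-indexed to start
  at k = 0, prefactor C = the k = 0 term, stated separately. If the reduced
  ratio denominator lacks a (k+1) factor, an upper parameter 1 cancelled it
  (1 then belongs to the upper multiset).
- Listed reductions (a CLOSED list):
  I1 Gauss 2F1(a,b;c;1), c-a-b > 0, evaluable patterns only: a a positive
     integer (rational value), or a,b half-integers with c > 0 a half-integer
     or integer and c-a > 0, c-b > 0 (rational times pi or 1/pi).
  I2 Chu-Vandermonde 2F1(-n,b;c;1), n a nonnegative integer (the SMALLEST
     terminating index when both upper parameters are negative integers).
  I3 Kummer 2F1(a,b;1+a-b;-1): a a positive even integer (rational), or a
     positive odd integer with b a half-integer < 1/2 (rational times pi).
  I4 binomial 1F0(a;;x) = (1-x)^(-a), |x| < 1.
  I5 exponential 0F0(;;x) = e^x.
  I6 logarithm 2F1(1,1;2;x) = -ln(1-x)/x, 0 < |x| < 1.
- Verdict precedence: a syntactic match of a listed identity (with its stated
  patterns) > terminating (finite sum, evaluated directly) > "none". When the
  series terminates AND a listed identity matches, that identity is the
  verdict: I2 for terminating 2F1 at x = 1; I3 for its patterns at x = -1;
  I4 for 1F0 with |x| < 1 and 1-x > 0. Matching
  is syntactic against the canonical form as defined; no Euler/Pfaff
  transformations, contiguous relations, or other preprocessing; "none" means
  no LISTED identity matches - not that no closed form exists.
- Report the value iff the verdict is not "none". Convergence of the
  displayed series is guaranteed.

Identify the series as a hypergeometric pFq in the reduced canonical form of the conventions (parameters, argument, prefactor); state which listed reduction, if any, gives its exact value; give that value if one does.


With C = -\frac{3}{4}: the canonical form is 0F0(-; -; \frac{9}{5}). Verdict: the exponential series (I5) fires (the 0F0 exponential series at x = \frac{9}{5}). Exact value: \left(-\frac{3}{4}\right) \cdot e^{\frac{9}{5}}.

Structural cue: t_0 = -\frac{3}{4} here, and the parameter 5/2 appears in both the upper and lower lists and cancels.
Adjacent-term ratio: r(k) = \frac{9}{5} * 1 / [(k+1)] - rational in k. x = \frac{9}{5}; t_0 = -\frac{3}{4}; negate the roots.


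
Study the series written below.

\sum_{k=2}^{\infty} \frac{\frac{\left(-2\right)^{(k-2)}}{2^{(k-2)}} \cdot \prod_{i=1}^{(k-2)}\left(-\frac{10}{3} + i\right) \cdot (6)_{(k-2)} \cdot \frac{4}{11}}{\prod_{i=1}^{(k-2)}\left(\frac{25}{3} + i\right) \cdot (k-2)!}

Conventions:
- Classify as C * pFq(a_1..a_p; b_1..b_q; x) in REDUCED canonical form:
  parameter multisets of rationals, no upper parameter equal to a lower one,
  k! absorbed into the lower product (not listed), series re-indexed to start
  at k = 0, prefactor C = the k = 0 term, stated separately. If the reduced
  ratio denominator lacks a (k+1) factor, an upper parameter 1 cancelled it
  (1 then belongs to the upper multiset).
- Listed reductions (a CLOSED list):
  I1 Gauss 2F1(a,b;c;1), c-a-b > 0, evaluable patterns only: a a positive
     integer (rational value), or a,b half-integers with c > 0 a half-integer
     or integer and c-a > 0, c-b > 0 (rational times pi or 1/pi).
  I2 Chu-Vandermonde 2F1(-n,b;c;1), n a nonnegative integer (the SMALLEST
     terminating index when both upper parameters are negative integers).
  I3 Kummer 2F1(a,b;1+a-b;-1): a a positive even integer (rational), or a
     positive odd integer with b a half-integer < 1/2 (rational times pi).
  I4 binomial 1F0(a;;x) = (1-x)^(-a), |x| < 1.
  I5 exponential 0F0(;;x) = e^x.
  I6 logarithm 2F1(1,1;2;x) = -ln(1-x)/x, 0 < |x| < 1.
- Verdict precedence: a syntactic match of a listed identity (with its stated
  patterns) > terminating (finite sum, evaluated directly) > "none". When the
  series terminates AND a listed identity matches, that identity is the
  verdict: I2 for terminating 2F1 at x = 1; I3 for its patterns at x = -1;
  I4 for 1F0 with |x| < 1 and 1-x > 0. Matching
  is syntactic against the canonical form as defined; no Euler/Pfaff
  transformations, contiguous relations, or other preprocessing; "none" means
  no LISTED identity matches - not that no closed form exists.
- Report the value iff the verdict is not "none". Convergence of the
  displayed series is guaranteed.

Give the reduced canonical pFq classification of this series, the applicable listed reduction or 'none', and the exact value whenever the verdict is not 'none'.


With C = \frac{4}{11}: the canonical form is 2F1(-\frac{7}{3}, 6; \frac{28}{3}; -1). Verdict at x = -1: Kummer (I3) matches (x = -1; c = \frac{28}{3} equals 1+a-b for upper {-\frac{7}{3}, 6}: listed pattern). Exact value: \frac{95}{81}.

First insight: with t_0 = \frac{4}{11}, the running product (C = 4/11, x = -1) telescopes to a rising factorial.
Ratio: r(k) = -1 * (k-\frac{7}{3}) (k+6) / [(k+\frac{28}{3}) (k+1)] - rational in k. x = -1; t_0 = \frac{4}{11}; negate the roots.


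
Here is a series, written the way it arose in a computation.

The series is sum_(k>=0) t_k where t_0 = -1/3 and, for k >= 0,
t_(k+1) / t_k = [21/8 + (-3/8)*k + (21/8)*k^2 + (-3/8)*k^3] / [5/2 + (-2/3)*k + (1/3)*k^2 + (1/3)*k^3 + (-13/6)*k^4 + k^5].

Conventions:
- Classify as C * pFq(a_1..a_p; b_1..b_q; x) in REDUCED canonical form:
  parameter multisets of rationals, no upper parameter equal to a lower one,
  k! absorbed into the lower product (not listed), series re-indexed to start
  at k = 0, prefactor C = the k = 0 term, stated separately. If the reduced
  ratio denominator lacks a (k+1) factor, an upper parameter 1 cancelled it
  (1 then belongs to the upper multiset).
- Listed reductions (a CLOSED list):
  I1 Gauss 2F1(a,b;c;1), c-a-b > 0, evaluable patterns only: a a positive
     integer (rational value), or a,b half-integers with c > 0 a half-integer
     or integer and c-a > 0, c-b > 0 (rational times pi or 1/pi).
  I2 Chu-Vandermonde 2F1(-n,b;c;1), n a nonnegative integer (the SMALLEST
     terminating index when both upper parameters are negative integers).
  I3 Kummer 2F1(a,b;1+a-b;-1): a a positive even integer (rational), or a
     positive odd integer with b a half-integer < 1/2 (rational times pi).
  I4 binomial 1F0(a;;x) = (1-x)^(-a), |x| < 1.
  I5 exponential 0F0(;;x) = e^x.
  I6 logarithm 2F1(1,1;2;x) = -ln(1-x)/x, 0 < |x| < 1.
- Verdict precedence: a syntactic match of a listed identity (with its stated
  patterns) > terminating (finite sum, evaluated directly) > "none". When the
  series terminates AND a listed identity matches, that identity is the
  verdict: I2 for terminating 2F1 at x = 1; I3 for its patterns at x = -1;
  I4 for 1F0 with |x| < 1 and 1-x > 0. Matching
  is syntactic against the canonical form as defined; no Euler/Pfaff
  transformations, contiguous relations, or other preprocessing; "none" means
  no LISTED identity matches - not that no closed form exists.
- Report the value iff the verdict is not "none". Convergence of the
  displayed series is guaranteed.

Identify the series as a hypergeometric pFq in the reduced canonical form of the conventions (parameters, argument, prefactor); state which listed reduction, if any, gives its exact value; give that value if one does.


Key observation: with t_0 = -1/3, roots of the ratio polynomials (prefactor -1/3) are the negated parameters.
Ratio: r(k) = (-3/8) * (k-7) / [(k-5/3) (k-3/2) (k+1)] - rational; roots negated = parameters, x = (-3/8), C = -1/3.

Canonical form: C = -1/3 times 1F2 with upper {-7}, lower {-5/3, -3/2}, x = -3/8. Verdict: terminating at k = 7: the factor (-7)_k kills every later term; summing the 8 survivors is exact. Exact value: -89636488849/12523929600.


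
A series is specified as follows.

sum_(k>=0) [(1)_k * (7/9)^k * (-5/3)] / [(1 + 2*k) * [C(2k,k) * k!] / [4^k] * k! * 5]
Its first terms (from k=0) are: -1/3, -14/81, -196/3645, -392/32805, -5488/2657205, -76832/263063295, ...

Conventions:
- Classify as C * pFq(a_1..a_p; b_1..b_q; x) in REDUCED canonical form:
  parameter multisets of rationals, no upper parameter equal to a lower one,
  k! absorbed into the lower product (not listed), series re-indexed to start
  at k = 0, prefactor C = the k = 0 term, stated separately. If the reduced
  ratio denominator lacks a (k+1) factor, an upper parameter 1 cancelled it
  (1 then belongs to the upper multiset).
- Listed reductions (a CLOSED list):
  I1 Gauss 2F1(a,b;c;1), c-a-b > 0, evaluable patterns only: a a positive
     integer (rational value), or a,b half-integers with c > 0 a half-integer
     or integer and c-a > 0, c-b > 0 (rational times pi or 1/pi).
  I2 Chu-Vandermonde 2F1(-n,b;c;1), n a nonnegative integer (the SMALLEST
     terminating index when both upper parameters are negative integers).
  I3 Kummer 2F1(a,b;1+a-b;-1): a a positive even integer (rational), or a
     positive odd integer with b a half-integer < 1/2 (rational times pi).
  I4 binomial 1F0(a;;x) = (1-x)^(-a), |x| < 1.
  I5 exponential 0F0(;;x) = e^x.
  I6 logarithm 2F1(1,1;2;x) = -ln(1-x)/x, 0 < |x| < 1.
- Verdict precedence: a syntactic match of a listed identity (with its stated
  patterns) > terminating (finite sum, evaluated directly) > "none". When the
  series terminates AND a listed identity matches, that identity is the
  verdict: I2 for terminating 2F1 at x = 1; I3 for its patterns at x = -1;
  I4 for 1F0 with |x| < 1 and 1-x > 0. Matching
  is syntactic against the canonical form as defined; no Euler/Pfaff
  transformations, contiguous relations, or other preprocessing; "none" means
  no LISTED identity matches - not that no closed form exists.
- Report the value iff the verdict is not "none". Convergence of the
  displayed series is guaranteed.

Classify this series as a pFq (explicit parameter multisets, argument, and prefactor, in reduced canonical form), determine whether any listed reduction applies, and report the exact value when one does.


x = 7/9 here; the reduced form reads 1F1, upper {1}, lower {3/2}, C = -1/3. Verdict: none (x = 7/9): each listed identity misses the multisets {1} ; {3/2}.

Key step: with t_0 = -1/3, the constant factors (prefactor -1/3) combine into one prefactor.
Consecutive-term ratio: r(k) = (7/9) * (k+1) / [(k+3/2) (k+1)] - rational; roots negated = parameters, x = (7/9), C = -1/3.


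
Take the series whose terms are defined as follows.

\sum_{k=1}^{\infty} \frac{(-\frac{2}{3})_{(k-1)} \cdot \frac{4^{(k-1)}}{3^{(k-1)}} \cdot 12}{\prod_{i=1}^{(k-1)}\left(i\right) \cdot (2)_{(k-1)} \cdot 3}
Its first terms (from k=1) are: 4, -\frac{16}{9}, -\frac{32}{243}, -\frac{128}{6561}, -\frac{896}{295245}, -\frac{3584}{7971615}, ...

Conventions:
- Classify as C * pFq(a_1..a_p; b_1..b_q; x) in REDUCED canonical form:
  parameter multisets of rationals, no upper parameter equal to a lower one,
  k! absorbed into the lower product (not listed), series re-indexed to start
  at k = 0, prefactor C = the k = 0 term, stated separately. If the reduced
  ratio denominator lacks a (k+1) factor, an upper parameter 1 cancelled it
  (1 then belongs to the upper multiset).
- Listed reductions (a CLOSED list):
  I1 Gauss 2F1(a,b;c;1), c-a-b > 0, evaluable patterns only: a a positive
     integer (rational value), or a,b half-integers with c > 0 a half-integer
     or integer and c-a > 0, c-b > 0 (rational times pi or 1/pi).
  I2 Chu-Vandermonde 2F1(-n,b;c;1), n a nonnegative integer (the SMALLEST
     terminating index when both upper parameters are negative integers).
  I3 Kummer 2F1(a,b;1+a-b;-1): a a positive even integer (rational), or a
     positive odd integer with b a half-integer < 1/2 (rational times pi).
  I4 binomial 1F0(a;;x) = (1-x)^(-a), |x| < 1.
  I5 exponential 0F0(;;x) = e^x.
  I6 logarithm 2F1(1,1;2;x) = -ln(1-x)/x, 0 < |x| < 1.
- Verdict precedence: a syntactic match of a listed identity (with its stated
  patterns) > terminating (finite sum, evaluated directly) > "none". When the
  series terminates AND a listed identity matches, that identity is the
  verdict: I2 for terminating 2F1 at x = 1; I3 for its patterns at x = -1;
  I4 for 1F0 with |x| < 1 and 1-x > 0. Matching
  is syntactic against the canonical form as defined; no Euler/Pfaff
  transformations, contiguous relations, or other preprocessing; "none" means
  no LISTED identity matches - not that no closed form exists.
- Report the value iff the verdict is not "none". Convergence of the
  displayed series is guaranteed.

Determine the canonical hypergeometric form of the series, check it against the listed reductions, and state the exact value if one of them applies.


Prefactor 4, argument \frac{4}{3}: 1F1 with upper {-\frac{2}{3}} over lower {2}. Verdict: none. No listed pattern accepts 1F1(-\frac{2}{3}; 2; \frac{4}{3}).

Key step: x = \frac{4}{3} and the two geometric factors (prefactor 4) combine into one argument.
Step ratio: r(k) = \frac{4}{3} * (k-\frac{2}{3}) / [(k+2) (k+1)] - poly over poly, x = \frac{4}{3} from leading terms; C = 4 at k = 0.


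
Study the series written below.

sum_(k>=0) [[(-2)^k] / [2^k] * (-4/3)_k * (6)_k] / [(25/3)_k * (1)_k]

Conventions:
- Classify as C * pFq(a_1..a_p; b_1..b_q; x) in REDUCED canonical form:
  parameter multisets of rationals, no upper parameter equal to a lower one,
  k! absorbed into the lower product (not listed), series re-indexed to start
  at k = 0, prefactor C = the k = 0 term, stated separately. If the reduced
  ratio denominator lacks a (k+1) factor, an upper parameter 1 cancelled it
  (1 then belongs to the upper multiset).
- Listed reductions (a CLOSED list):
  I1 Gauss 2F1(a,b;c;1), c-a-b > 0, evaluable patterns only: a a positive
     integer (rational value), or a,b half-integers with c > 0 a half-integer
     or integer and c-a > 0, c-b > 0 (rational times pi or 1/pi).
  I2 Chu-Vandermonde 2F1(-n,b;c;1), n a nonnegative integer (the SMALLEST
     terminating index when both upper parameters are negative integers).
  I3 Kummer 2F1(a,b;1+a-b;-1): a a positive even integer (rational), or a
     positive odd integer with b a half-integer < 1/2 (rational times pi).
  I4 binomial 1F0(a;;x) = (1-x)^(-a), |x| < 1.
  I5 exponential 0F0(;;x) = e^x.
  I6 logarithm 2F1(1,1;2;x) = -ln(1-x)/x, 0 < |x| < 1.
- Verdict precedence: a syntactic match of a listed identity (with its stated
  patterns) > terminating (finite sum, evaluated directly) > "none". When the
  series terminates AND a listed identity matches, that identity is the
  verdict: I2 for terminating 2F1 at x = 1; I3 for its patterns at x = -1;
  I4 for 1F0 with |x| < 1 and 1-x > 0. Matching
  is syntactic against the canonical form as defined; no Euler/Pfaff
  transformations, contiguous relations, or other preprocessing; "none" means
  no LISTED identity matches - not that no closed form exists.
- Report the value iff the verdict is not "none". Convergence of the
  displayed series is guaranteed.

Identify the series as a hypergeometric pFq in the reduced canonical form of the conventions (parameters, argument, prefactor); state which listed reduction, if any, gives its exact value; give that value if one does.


This is 1 * 2F1(-4/3, 6; 25/3; -1) in reduced canonical form. Verdict: the Kummer evaluation I3 fires (x = -1; c = 25/3 equals 1+a-b for upper {-4/3, 6}: listed pattern). Exact value: 836/405.

Key step: t_0 being 1, (1)_k (C = 1, x = -1) is k! itself.
Step ratio: r(k) = (-1) * (k-4/3) (k+6) / [(k+25/3) (k+1)] - rational in k. x = (-1); t_0 = 1; negate the roots.


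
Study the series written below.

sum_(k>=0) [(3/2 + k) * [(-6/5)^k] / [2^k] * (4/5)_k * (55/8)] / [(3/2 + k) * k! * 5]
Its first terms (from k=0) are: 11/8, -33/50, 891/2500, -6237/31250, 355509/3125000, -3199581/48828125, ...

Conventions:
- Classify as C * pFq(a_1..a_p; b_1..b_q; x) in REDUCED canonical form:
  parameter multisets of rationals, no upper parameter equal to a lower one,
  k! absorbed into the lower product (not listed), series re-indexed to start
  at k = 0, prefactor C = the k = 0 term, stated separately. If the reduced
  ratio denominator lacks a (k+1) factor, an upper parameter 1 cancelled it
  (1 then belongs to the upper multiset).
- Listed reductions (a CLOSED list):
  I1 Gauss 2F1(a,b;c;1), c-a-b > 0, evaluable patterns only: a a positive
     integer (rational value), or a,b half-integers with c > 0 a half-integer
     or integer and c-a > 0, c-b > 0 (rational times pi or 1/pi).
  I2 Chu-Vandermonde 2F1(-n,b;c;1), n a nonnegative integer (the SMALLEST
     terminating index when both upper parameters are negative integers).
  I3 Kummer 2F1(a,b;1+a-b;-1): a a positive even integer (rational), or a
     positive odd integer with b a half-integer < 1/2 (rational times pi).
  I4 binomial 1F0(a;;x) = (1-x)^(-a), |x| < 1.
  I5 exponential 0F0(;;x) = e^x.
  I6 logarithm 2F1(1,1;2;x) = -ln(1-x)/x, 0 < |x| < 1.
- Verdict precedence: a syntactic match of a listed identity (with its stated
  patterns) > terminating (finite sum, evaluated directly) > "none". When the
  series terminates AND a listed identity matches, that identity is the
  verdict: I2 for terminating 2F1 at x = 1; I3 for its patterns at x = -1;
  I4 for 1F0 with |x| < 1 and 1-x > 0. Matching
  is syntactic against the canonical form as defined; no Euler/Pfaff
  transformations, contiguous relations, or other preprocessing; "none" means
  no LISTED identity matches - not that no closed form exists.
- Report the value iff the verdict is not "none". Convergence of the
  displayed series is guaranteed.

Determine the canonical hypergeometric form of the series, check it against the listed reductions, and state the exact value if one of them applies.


This is 11/8 * 1F0(4/5; -; -3/5) in reduced canonical form. Verdict: the binomial series (I4) applies (the 1F0 binomial series: exponent -4/5, x = -3/5). Exact value: (11/8) * (8/5)^(-4/5).

Structural cue: t_0 being 11/8, the constant factors (prefactor 11/8) combine into one prefactor.
Step ratio: r(k) = (-3/5) * (k+4/5) / [(k+1)] ; factor over Q: parameters, x = (-3/5), and C = 11/8.


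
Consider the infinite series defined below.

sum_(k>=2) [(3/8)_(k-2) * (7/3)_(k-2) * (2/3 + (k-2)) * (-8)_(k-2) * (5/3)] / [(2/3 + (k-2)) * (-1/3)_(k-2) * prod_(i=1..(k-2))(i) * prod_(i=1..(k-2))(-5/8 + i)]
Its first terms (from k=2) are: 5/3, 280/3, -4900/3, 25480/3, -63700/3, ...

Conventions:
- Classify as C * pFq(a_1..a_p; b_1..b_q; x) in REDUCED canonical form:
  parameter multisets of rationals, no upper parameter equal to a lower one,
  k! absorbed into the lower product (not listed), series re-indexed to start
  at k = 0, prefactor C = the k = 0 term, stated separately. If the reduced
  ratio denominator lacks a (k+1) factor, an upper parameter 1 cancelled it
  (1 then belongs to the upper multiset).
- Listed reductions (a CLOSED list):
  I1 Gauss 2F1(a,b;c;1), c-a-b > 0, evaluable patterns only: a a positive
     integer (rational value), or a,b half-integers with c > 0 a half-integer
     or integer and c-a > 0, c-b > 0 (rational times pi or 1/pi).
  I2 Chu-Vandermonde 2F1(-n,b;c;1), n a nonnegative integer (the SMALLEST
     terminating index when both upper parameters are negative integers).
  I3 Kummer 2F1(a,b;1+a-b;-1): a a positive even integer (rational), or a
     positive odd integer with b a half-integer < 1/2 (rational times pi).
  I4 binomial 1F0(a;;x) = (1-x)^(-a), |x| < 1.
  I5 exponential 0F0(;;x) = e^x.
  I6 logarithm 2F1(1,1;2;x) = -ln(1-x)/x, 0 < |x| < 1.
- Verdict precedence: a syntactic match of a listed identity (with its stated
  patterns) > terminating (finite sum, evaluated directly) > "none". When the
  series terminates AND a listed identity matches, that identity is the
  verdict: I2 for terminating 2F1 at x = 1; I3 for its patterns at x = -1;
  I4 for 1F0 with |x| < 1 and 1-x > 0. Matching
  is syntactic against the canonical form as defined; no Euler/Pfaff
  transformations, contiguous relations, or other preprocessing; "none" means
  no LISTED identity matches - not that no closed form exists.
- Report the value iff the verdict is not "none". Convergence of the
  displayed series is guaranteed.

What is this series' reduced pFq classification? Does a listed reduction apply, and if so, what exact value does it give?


Canonical form: C = 5/3 times 2F1 with upper {-8, 7/3}, lower {-1/3}, x = 1. Verdict: the Chu-Vandermonde identity I2 fires (terminating 2F1 at x = 1 with n = 8, b = 7/3, c = -1/3). Sum: 65/561.

The tell: t_0 being 5/3, the product of the first k integers (prefactor 5/3) is k!.
Adjacent-term ratio: r(k) = 1 * (k-8) (k+7/3) / [(k-1/3) (k+1)] ; factor over Q: parameters, x = 1, and C = 5/3.


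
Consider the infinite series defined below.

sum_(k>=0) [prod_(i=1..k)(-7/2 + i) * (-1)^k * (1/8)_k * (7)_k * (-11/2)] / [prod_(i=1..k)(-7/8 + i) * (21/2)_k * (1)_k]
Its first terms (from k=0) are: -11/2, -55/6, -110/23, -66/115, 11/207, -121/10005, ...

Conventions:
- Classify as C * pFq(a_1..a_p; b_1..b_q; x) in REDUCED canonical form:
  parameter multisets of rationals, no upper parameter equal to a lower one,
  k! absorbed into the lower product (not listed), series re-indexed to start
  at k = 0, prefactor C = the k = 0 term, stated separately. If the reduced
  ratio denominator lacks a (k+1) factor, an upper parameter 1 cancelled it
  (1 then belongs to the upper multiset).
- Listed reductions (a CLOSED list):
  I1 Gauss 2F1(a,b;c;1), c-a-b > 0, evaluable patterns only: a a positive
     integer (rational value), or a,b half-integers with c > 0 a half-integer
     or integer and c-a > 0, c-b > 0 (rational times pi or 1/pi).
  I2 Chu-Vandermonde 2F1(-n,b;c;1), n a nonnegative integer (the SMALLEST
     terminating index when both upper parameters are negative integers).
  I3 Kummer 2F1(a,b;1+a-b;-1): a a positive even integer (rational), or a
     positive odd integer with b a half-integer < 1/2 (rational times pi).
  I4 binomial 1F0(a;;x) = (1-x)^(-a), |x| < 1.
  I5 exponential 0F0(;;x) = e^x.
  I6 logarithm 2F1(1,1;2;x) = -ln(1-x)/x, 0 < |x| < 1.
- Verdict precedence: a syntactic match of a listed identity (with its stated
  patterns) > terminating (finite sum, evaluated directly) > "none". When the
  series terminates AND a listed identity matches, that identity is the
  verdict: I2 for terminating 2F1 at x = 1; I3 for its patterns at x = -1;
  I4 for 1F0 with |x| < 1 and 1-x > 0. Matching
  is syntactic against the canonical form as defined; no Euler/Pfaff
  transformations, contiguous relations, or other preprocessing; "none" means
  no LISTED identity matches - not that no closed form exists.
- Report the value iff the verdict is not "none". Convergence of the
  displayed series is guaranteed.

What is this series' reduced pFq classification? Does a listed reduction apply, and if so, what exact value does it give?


Key observation: t_0 being -11/2, (1)_k (C = -11/2) is k! itself.
Term ratio: r(k) = (-1) * (k-5/2) (k+7) / [(k+21/2) (k+1)] - rational; roots negated = parameters, x = (-1), C = -11/2.

Canonical form: C = -11/2 times 2F1 with upper {-5/2, 7}, lower {21/2}, x = -1. Verdict at x = -1: Kummer (I3) matches (x = -1; c = 21/2 equals 1+a-b for upper {-5/2, 7}: listed pattern). Value: (-53348295/8388608) * pi.


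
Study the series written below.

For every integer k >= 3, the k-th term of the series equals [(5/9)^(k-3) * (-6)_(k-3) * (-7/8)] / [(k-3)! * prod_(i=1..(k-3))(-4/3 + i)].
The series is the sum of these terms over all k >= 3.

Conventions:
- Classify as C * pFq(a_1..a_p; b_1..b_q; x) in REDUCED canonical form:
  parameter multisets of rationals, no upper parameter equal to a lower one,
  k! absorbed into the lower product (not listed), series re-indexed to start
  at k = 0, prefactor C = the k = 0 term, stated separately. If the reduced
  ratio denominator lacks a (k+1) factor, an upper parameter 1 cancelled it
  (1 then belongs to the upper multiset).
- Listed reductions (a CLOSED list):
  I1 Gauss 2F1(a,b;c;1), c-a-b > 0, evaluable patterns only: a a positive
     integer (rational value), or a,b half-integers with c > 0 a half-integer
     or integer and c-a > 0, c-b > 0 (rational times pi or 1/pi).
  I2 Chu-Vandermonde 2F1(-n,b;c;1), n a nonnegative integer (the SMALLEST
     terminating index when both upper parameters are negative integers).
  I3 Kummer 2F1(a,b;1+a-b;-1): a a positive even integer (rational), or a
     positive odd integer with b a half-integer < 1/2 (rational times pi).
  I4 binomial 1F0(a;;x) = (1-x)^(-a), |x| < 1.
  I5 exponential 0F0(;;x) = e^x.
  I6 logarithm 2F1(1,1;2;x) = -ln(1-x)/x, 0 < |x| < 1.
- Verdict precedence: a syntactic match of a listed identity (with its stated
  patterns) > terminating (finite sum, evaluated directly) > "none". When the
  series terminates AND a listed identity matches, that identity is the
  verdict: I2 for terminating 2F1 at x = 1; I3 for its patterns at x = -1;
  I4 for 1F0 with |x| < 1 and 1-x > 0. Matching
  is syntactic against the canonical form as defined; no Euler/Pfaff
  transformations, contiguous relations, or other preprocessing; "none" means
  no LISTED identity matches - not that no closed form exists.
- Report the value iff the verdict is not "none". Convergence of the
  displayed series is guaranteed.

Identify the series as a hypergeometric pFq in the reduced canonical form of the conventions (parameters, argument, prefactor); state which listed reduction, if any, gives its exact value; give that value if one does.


The series (x = 5/9) is 1F1: upper {-6}, lower {-1/3}, prefactor -7/8. Verdict: terminating. With -6 upstairs the series is a 7-term polynomial sum; evaluated term by term. Its exact value is 3475559/2052864.

First insight: x = (5/9) and the lower running product (prefactor -7/8) is a rising factorial.
Adjacent-term ratio: r(k) = (5/9) * (k-6) / [(k-1/3) (k+1)] - poly over poly, x = (5/9) from leading terms; C = -7/8 at k = 0.


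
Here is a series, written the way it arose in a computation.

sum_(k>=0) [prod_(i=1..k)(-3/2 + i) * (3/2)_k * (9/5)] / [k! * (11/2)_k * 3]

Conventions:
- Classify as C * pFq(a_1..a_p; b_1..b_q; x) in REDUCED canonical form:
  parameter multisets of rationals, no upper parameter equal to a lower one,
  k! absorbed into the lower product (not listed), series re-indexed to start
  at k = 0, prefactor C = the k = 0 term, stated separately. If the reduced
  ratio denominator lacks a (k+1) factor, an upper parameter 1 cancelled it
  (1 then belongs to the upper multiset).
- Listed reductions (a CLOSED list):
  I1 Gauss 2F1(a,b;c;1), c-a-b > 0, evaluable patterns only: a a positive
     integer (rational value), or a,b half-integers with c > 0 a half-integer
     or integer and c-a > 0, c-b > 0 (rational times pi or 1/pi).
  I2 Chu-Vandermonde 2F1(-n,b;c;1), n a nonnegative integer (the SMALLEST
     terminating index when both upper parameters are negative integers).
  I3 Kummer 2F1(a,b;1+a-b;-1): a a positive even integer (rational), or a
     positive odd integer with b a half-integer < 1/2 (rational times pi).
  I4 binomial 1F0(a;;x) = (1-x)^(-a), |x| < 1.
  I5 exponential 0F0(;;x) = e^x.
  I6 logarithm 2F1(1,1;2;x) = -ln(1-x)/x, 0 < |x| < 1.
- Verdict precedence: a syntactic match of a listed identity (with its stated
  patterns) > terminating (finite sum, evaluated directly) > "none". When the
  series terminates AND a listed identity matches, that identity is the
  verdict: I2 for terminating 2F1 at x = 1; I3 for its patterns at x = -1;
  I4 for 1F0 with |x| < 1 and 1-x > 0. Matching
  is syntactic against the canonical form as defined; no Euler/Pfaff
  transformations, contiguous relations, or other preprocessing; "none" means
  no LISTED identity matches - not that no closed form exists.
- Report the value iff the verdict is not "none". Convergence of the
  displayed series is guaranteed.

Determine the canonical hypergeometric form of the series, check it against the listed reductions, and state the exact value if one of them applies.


This is 3/5 * 2F1(-1/2, 3/2; 11/2; 1) in reduced canonical form. Verdict: Gauss's theorem I1 (half-integer case) matches (x = 1; upper {-1/2, 3/2} half-integers, c = 11/2 in the evaluable pattern). Hence: (1323/8192) * pi.

Key step: with t_0 = 3/5, the constant factors (C = 3/5, x = 1) combine into one prefactor.
Step ratio: r(k) = 1 * (k-1/2) (k+3/2) / [(k+11/2) (k+1)] - rational; roots negated = parameters, x = 1, C = 3/5.


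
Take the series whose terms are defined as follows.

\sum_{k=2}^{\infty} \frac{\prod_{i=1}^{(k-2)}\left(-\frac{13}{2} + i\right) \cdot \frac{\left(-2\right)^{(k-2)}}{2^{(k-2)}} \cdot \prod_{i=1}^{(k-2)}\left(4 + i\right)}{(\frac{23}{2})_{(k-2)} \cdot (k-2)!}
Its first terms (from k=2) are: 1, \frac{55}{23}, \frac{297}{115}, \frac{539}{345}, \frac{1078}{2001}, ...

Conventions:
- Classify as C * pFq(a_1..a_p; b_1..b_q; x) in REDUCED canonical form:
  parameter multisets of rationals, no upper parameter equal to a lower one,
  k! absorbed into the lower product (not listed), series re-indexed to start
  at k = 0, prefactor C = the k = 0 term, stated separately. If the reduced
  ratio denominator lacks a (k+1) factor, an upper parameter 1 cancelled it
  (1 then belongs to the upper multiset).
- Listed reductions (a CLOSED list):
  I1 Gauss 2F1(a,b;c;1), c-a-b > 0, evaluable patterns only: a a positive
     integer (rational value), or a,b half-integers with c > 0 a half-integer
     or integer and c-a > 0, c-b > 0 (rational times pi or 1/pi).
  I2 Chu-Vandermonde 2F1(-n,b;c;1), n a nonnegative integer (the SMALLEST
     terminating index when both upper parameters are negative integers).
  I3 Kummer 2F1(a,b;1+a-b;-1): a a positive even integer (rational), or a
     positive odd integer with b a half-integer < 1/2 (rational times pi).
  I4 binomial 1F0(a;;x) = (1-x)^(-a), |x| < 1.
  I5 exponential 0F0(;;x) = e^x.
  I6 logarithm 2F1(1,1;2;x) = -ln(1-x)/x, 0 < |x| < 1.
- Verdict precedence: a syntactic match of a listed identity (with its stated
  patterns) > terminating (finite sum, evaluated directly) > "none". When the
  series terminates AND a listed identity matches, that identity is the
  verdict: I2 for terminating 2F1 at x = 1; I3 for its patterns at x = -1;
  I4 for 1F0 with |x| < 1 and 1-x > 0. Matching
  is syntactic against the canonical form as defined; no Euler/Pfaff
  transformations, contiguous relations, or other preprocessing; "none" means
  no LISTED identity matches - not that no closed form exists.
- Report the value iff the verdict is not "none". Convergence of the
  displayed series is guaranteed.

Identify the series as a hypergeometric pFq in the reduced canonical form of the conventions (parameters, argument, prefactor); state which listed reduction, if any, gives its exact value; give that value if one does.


This is 1 * 2F1(-\frac{11}{2}, 5; \frac{23}{2}; -1) in reduced canonical form. Verdict (x = -1): the Kummer evaluation I3 applies (x = -1; c = \frac{23}{2} equals 1+a-b for upper {-\frac{11}{2}, 5}: listed pattern). Value: \frac{43648605}{16777216} \cdot \pi.

Structural cue: t_0 being 1, the running product (C = 1, x = -1) telescopes to a rising factorial.
Consecutive-term ratio: r(k) = -1 * (k-\frac{11}{2}) (k+5) / [(k+\frac{23}{2}) (k+1)] - rational in k, leading ratio -1; with t_0 = 1, classification follows.


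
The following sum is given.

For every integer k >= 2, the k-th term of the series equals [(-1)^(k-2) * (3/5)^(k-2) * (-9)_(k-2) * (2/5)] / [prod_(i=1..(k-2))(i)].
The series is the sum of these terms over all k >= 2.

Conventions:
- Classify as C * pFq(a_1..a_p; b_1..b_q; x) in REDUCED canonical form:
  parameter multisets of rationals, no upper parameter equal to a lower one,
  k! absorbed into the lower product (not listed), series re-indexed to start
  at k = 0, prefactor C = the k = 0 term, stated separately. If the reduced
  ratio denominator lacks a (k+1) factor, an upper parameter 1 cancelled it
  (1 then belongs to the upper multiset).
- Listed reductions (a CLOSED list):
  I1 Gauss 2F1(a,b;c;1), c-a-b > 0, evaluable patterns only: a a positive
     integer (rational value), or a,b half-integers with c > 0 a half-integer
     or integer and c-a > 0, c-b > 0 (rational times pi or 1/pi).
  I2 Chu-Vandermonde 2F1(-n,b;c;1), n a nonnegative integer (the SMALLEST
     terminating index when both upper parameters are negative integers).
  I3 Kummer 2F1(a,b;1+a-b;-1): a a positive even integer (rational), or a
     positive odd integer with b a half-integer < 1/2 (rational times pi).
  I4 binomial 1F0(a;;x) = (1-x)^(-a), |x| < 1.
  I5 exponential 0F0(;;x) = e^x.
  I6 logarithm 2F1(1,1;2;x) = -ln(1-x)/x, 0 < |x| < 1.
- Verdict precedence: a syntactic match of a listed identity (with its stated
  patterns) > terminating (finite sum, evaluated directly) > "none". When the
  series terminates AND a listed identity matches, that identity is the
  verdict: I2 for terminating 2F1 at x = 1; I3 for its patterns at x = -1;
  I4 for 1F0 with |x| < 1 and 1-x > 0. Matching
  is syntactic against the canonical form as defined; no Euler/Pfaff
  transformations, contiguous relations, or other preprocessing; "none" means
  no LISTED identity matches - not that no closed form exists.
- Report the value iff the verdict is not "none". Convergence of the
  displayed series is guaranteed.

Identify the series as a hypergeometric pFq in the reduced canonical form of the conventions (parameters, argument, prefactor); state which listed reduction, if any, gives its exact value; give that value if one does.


Prefactor 2/5, argument -3/5: 1F0 with upper {-9} over lower {-}. Verdict (x = -3/5): the I4 binomial reduction applies (the 1F0 binomial series: exponent 9, x = -3/5). Its exact value is 268435456/9765625.

The tell: from the first term 2/5: the (-1)^k factor (prefactor 2/5) folds into the argument's sign.
Term ratio: r(k) = (-3/5) * (k-9) / [(k+1)] ; factor over Q: parameters, x = (-3/5), and C = 2/5.
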